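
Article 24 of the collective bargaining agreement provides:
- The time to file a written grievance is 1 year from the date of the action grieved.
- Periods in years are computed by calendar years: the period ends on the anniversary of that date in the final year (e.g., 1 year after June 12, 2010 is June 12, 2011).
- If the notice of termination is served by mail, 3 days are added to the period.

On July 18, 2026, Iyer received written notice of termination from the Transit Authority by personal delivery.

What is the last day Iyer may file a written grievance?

1 year after July 18, 2026 is July 18, 2027.
Service was not by mail, so no mail extension applies.

July 18, 2027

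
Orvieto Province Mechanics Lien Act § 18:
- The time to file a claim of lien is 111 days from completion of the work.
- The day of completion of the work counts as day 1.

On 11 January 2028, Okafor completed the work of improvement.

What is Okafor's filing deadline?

April 30, 2028

Counting 11 January 2028 as day 1, day 111 is April 30, 2028.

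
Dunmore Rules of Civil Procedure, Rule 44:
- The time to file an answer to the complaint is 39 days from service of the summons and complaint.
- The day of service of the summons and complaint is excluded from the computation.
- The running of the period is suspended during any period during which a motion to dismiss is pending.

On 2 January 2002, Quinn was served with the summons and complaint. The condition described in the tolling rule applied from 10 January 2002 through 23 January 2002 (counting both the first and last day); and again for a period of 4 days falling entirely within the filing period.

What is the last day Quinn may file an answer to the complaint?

39 days after 2 January 2002 is February 10, 2002.
From January 10, 2002 through January 23, 2002 inclusive is 14 days; tolling adds 14 days: February 10, 2002 + 14 days = February 24, 2002.
Tolling adds 4 days: February 24, 2002 + 4 days = February 28, 2002.

February 28, 2002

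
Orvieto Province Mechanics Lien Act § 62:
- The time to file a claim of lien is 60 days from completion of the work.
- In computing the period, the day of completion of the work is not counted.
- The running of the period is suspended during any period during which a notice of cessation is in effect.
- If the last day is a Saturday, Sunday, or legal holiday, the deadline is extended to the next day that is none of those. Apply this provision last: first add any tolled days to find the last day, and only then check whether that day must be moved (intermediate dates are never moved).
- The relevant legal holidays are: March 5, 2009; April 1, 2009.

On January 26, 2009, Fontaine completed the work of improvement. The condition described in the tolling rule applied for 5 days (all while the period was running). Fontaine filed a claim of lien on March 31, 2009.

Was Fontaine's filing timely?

60 days after January 26, 2009 is March 27, 2009.
Tolling adds 5 days: March 27, 2009 + 5 days = April 1, 2009.
April 1, 2009 is a listed holiday. The next qualifying day is April 2, 2009.
The deadline is April 2, 2009; the filing on March 31, 2009 is on or before that date.

Yes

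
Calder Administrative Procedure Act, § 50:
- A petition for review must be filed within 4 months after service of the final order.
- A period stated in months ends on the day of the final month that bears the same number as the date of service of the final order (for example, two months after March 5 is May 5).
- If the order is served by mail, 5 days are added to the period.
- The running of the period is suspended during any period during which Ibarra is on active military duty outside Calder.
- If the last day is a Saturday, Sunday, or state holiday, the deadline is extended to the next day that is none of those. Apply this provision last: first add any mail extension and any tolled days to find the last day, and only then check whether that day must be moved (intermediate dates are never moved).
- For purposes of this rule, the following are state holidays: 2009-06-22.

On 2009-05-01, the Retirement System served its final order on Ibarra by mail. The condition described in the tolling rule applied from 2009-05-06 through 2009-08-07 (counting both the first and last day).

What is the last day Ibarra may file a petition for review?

4 months after 2009-05-01 is September 1, 2009.
Service was by mail, adding 5 days: September 1, 2009 + 5 days = September 6, 2009.
From May 6, 2009 through August 7, 2009 inclusive is 94 days; tolling adds 94 days: September 6, 2009 + 94 days = December 9, 2009.
December 9, 2009 is a Wednesday and not a state holiday, so no extension applies.

December 9, 2009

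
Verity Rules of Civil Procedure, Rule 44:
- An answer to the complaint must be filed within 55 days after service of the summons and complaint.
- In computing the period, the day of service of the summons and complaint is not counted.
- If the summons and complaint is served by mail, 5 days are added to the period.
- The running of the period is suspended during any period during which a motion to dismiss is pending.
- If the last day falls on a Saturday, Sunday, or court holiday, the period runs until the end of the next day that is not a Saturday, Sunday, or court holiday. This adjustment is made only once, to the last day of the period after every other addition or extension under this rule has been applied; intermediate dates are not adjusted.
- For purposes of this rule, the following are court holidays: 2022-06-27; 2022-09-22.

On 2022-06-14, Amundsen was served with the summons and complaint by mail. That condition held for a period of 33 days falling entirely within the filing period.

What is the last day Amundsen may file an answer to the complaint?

55 days after 2022-06-14 is August 8, 2022.
Service was by mail, adding 5 days: August 8, 2022 + 5 days = August 13, 2022.
Tolling adds 33 days: August 13, 2022 + 33 days = September 15, 2022.
September 15, 2022 is a Thursday and not a court holiday, so no extension applies.

September 15, 2022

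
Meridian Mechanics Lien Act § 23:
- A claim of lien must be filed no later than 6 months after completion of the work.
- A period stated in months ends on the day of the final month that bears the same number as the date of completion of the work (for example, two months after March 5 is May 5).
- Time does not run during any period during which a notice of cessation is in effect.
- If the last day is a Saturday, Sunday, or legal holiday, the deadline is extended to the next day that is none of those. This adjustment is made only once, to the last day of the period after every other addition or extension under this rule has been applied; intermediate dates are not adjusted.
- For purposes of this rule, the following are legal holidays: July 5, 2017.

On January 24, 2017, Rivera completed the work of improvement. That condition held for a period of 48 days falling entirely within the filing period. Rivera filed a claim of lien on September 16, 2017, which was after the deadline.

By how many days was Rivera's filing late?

6 months after January 24, 2017 is July 24, 2017.
Tolling adds 48 days: July 24, 2017 + 48 days = September 10, 2017.
September 10, 2017 is Sunday. The next qualifying day is September 11, 2017.
The deadline is September 11, 2017; from September 11, 2017 to September 16, 2017 is 5 days.

5 days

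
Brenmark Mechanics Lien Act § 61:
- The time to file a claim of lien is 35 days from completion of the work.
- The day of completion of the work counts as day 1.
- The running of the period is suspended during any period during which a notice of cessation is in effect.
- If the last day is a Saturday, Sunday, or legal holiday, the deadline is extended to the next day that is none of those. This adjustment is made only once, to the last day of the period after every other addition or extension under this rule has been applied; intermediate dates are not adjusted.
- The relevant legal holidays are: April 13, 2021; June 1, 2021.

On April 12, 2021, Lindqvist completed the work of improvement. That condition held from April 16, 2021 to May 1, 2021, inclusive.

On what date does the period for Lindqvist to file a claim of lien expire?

Counting April 12, 2021 as day 1, day 35 is May 16, 2021.
From April 16, 2021 through May 1, 2021 inclusive is 16 days; tolling adds 16 days: May 16, 2021 + 16 days = June 1, 2021.
June 1, 2021 is a listed holiday. The next qualifying day is June 2, 2021.

June 2, 2021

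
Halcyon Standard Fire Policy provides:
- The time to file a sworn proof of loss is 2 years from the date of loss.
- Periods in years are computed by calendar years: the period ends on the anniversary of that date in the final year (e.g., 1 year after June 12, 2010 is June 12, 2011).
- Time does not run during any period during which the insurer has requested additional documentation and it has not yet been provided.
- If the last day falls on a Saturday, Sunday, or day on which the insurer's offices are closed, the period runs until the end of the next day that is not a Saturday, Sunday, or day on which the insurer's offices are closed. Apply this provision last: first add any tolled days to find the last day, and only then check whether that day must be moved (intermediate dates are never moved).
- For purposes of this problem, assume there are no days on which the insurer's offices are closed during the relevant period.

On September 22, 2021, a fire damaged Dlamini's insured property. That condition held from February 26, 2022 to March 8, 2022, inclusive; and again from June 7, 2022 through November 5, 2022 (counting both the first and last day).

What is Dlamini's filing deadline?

March 4, 2024

2 years after September 22, 2021 is September 22, 2023.
From February 26, 2022 through March 8, 2022 inclusive is 11 days; tolling adds 11 days: September 22, 2023 + 11 days = October 3, 2023.
From June 7, 2022 through November 5, 2022 inclusive is 152 days; tolling adds 152 days: October 3, 2023 + 152 days = March 3, 2024.
March 3, 2024 is Sunday. The next qualifying day is March 4, 2024.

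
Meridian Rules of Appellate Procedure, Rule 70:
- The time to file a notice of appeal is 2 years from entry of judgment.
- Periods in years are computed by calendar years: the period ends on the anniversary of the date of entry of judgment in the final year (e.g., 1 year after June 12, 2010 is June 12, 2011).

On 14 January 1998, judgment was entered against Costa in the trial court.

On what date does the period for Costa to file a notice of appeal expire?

January 14, 2000

2 years after 14 January 1998 is January 14, 2000.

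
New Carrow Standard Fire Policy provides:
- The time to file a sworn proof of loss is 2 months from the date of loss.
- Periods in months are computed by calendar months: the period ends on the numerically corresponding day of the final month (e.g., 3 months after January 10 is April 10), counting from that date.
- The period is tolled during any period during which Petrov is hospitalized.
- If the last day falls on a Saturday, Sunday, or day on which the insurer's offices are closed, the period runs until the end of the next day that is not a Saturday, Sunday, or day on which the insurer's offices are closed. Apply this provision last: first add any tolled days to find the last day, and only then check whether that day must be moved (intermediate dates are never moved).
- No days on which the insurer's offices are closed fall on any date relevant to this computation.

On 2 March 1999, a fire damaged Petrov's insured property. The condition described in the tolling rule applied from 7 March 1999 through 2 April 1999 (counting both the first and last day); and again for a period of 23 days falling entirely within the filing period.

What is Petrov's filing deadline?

June 21, 1999

2 months after 2 March 1999 is May 2, 1999.
From March 7, 1999 through April 2, 1999 inclusive is 27 days; tolling adds 27 days: May 2, 1999 + 27 days = May 29, 1999.
Tolling adds 23 days: May 29, 1999 + 23 days = June 21, 1999.
June 21, 1999 is a Monday and not a day on which the insurer's offices are closed, so no extension applies.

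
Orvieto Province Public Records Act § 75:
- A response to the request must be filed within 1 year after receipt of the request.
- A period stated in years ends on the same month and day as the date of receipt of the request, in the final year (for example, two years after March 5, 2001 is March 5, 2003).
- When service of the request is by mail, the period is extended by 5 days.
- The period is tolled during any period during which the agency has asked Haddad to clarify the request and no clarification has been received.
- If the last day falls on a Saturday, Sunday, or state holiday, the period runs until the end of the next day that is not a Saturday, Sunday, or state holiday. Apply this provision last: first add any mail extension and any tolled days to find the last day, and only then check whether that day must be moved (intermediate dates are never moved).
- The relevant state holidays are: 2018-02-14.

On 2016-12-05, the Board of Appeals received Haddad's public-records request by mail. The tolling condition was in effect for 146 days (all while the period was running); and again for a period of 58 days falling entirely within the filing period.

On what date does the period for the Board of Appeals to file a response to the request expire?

July 2, 2018

1 year after 2016-12-05 is December 5, 2017.
Service was by mail, adding 5 days: December 5, 2017 + 5 days = December 10, 2017.
Tolling adds 146 days: December 10, 2017 + 146 days = May 5, 2018.
Tolling adds 58 days: May 5, 2018 + 58 days = July 2, 2018.
July 2, 2018 is a Monday and not a state holiday, so no extension applies.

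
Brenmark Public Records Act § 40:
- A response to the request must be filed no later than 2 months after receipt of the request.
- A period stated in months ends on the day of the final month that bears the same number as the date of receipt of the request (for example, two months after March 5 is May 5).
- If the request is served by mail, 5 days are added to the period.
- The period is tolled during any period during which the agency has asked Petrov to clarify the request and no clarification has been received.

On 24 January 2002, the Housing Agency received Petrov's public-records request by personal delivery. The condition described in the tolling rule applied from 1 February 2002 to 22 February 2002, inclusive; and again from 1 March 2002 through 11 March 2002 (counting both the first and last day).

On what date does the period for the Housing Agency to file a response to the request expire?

April 26, 2002

2 months after 24 January 2002 is March 24, 2002.
Service was not by mail, so no mail extension applies.
From February 1, 2002 through February 22, 2002 inclusive is 22 days; tolling adds 22 days: March 24, 2002 + 22 days = April 15, 2002.
From March 1, 2002 through March 11, 2002 inclusive is 11 days; tolling adds 11 days: April 15, 2002 + 11 days = April 26, 2002.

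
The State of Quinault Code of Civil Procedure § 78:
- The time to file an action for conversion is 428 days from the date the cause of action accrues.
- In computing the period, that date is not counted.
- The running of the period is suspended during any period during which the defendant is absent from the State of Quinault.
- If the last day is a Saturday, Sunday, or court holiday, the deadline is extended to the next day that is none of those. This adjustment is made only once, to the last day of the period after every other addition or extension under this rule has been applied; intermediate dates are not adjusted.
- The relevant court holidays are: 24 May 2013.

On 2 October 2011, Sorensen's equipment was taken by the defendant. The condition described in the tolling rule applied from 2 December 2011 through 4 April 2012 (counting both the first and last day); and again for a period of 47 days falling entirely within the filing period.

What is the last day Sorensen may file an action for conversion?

May 27, 2013

428 days after 2 October 2011 is December 3, 2012.
From December 2, 2011 through April 4, 2012 inclusive is 125 days; tolling adds 125 days: December 3, 2012 + 125 days = April 7, 2013.
Tolling adds 47 days: April 7, 2013 + 47 days = May 24, 2013.
May 24, 2013 is a listed holiday; May 25, 2013 is Saturday; May 26, 2013 is Sunday. The next qualifying day is May 27, 2013.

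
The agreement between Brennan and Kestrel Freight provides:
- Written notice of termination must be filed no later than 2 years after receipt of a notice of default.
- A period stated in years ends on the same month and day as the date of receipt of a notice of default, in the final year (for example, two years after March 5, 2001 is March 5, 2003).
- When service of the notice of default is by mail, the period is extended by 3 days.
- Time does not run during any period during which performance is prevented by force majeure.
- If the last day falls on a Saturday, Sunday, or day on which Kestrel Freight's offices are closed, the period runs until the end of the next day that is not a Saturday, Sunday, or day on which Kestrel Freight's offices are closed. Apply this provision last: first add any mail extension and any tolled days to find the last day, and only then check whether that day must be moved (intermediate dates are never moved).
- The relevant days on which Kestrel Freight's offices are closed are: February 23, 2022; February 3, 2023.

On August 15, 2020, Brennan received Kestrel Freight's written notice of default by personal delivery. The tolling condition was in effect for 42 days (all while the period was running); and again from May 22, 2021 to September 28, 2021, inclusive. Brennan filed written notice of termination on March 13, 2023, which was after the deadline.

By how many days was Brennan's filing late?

2 years after August 15, 2020 is August 15, 2022.
Service was not by mail, so no mail extension applies.
Tolling adds 42 days: August 15, 2022 + 42 days = September 26, 2022.
From May 22, 2021 through September 28, 2021 inclusive is 130 days; tolling adds 130 days: September 26, 2022 + 130 days = February 3, 2023.
February 3, 2023 is a listed holiday; February 4, 2023 is Saturday; February 5, 2023 is Sunday. The next qualifying day is February 6, 2023.
The deadline is February 6, 2023; from February 6, 2023 to March 13, 2023 is 35 days.

35 days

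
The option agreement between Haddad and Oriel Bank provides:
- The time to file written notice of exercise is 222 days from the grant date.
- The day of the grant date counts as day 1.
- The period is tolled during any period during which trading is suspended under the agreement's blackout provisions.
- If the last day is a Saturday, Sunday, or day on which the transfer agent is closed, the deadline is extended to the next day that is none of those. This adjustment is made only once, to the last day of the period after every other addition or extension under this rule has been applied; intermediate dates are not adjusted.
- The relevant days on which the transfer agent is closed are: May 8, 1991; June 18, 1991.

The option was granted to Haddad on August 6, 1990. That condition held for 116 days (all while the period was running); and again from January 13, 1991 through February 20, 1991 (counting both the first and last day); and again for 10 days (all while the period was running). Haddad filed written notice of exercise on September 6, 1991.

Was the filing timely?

No

Counting August 6, 1990 as day 1, day 222 is March 15, 1991.
Tolling adds 116 days: March 15, 1991 + 116 days = July 9, 1991.
From January 13, 1991 through February 20, 1991 inclusive is 39 days; tolling adds 39 days: July 9, 1991 + 39 days = August 17, 1991.
Tolling adds 10 days: August 17, 1991 + 10 days = August 27, 1991.
August 27, 1991 is a Tuesday and not a day on which the transfer agent is closed, so no extension applies.
The deadline is August 27, 1991; the filing on September 6, 1991 is after that date.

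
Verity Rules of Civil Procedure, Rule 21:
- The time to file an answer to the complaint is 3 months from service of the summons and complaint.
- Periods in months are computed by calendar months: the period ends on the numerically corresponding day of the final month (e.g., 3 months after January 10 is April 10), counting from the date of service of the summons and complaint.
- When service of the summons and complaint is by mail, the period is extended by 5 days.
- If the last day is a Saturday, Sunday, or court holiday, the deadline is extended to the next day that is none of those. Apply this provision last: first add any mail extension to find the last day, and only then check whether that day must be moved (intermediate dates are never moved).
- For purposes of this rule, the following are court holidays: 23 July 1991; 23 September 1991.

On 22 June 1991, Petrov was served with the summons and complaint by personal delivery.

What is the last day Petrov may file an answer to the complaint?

3 months after 22 June 1991 is September 22, 1991.
Service was not by mail, so no mail extension applies.
September 22, 1991 is Sunday; September 23, 1991 is a listed holiday. The next qualifying day is September 24, 1991.

September 24, 1991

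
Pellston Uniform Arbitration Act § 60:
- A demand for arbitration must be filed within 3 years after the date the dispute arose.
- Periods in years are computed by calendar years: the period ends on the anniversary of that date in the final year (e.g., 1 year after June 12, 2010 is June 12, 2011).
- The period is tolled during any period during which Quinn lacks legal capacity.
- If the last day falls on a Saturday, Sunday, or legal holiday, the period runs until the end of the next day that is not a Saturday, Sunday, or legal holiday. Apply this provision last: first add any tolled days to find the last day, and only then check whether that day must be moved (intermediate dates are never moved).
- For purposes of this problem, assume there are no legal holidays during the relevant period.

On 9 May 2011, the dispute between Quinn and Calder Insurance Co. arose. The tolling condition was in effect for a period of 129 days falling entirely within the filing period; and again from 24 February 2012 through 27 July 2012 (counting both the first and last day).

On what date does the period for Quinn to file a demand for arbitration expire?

3 years after 9 May 2011 is May 9, 2014.
Tolling adds 129 days: May 9, 2014 + 129 days = September 15, 2014.
From February 24, 2012 through July 27, 2012 inclusive is 155 days; tolling adds 155 days: September 15, 2014 + 155 days = February 17, 2015.
February 17, 2015 is a Tuesday and not a legal holiday, so no extension applies.

February 17, 2015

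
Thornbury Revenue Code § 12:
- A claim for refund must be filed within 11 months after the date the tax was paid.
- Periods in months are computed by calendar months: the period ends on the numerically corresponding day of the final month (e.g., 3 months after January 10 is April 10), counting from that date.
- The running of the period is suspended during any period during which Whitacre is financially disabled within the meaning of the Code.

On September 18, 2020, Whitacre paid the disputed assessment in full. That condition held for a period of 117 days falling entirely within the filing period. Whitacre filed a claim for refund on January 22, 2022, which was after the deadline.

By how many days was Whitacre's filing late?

40 days

11 months after September 18, 2020 is August 18, 2021.
Tolling adds 117 days: August 18, 2021 + 117 days = December 13, 2021.
The deadline is December 13, 2021; from December 13, 2021 to January 22, 2022 is 40 days.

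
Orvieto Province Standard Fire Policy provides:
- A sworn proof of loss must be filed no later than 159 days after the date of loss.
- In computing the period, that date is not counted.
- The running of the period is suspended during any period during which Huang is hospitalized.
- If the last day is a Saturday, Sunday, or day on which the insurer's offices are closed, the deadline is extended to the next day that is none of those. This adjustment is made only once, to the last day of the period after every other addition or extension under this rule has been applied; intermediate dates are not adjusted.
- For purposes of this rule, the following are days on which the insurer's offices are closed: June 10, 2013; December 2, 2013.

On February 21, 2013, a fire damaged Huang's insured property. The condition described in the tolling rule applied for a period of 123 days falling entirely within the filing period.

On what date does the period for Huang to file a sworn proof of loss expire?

December 3, 2013

159 days after February 21, 2013 is July 30, 2013.
Tolling adds 123 days: July 30, 2013 + 123 days = November 30, 2013.
November 30, 2013 is Saturday; December 1, 2013 is Sunday; December 2, 2013 is a listed holiday. The next qualifying day is December 3, 2013.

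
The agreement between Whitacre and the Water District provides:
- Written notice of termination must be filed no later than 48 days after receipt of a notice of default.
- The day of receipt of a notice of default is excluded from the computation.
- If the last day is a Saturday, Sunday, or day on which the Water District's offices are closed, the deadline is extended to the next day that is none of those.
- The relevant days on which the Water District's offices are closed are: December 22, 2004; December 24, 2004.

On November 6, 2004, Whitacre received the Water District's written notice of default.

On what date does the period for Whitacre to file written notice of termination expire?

48 days after November 6, 2004 is December 24, 2004.
December 24, 2004 is a listed holiday; December 25, 2004 is Saturday; December 26, 2004 is Sunday. The next qualifying day is December 27, 2004.

December 27, 2004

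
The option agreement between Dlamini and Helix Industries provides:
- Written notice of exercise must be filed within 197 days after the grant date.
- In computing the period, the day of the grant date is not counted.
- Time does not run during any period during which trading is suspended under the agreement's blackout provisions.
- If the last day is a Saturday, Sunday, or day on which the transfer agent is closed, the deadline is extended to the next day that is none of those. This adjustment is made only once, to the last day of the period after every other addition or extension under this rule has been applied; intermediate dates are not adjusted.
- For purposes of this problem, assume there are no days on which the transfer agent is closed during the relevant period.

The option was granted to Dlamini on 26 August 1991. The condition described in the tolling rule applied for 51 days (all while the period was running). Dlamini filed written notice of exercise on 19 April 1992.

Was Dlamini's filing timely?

197 days after 26 August 1991 is March 10, 1992.
Tolling adds 51 days: March 10, 1992 + 51 days = April 30, 1992.
April 30, 1992 is a Thursday and not a day on which the transfer agent is closed, so no extension applies.
The deadline is April 30, 1992; the filing on April 19, 1992 is on or before that date.

Yes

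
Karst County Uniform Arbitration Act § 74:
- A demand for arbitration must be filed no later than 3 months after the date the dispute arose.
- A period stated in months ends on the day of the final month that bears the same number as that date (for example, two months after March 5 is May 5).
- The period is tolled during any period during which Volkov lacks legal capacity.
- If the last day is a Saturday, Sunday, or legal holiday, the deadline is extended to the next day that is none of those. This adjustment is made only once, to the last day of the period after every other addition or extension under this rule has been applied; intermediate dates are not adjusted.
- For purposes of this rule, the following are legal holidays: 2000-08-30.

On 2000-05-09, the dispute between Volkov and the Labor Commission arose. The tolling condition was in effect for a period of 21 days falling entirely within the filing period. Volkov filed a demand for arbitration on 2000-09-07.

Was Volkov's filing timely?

3 months after 2000-05-09 is August 9, 2000.
Tolling adds 21 days: August 9, 2000 + 21 days = August 30, 2000.
August 30, 2000 is a listed holiday. The next qualifying day is August 31, 2000.
The deadline is August 31, 2000; the filing on September 7, 2000 is after that date.

No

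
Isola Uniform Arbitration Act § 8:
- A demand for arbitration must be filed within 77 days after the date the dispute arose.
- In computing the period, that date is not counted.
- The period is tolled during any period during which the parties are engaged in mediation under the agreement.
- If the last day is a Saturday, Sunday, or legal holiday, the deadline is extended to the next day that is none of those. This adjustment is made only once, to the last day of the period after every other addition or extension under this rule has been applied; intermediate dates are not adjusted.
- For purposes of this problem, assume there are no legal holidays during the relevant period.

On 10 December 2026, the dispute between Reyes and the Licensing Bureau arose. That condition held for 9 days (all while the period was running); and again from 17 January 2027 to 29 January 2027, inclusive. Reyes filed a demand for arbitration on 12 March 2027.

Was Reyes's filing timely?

77 days after 10 December 2026 is February 25, 2027.
Tolling adds 9 days: February 25, 2027 + 9 days = March 6, 2027.
From January 17, 2027 through January 29, 2027 inclusive is 13 days; tolling adds 13 days: March 6, 2027 + 13 days = March 19, 2027.
March 19, 2027 is a Friday and not a legal holiday, so no extension applies.
The deadline is March 19, 2027; the filing on March 12, 2027 is on or before that date.

Yes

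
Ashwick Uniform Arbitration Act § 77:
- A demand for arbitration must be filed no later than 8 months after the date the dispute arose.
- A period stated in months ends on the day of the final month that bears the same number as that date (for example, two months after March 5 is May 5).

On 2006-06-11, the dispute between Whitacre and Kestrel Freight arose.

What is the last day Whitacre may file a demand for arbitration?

February 11, 2007

8 months after 2006-06-11 is February 11, 2007.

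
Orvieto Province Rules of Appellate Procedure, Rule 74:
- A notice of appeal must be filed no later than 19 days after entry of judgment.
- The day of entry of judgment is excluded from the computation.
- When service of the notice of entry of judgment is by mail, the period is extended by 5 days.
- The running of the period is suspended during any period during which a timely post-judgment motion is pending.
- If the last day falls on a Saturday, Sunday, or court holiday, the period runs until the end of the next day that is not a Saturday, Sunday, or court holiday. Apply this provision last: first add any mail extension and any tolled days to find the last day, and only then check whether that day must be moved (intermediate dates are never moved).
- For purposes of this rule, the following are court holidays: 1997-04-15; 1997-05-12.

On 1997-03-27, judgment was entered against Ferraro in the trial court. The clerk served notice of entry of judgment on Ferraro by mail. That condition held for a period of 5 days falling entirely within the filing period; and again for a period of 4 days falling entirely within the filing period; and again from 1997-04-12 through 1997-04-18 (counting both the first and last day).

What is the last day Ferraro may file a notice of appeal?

May 6, 1997

19 days after 1997-03-27 is April 15, 1997.
Service was by mail, adding 5 days: April 15, 1997 + 5 days = April 20, 1997.
Tolling adds 5 days: April 20, 1997 + 5 days = April 25, 1997.
Tolling adds 4 days: April 25, 1997 + 4 days = April 29, 1997.
From April 12, 1997 through April 18, 1997 inclusive is 7 days; tolling adds 7 days: April 29, 1997 + 7 days = May 6, 1997.
May 6, 1997 is a Tuesday and not a court holiday, so no extension applies.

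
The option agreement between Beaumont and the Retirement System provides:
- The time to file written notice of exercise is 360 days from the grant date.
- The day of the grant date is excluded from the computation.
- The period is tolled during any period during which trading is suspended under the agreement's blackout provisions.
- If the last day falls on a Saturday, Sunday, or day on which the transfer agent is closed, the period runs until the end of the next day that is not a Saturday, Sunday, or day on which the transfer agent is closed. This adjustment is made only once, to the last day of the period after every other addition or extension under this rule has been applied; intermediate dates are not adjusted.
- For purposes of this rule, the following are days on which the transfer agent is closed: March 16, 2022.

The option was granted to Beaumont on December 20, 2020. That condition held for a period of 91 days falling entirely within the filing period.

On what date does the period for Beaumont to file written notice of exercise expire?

March 17, 2022

360 days after December 20, 2020 is December 15, 2021.
Tolling adds 91 days: December 15, 2021 + 91 days = March 16, 2022.
March 16, 2022 is a listed holiday. The next qualifying day is March 17, 2022.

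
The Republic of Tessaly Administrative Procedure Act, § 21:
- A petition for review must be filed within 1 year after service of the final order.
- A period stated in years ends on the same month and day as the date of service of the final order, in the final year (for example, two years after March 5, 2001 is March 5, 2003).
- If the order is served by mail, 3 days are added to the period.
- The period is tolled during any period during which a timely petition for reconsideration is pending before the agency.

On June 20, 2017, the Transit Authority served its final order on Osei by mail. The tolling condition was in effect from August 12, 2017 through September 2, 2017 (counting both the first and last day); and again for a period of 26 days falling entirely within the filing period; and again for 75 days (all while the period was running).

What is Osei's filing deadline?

October 24, 2018

1 year after June 20, 2017 is June 20, 2018.
Service was by mail, adding 3 days: June 20, 2018 + 3 days = June 23, 2018.
From August 12, 2017 through September 2, 2017 inclusive is 22 days; tolling adds 22 days: June 23, 2018 + 22 days = July 15, 2018.
Tolling adds 26 days: July 15, 2018 + 26 days = August 10, 2018.
Tolling adds 75 days: August 10, 2018 + 75 days = October 24, 2018.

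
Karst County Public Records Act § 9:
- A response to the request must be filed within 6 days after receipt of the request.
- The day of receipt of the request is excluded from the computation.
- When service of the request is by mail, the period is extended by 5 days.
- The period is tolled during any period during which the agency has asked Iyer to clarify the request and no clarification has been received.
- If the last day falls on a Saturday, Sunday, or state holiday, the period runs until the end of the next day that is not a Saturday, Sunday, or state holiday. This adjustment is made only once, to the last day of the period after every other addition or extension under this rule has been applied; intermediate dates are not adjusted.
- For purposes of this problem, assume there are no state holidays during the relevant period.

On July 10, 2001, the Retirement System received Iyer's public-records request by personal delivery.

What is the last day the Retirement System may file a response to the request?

July 16, 2001

6 days after July 10, 2001 is July 16, 2001.
Service was not by mail, so no mail extension applies.
July 16, 2001 is a Monday and not a state holiday, so no extension applies.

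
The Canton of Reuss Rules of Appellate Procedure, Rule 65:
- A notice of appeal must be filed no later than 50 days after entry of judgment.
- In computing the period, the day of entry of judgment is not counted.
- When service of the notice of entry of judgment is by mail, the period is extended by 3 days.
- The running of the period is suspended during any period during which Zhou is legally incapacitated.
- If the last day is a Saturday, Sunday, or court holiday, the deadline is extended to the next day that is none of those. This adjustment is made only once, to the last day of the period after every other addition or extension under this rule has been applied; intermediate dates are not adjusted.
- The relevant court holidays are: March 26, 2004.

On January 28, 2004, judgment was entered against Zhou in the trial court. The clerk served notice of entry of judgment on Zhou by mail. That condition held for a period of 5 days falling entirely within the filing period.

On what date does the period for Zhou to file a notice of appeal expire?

50 days after January 28, 2004 is March 18, 2004.
Service was by mail, adding 3 days: March 18, 2004 + 3 days = March 21, 2004.
Tolling adds 5 days: March 21, 2004 + 5 days = March 26, 2004.
March 26, 2004 is a listed holiday; March 27, 2004 is Saturday; March 28, 2004 is Sunday. The next qualifying day is March 29, 2004.

March 29, 2004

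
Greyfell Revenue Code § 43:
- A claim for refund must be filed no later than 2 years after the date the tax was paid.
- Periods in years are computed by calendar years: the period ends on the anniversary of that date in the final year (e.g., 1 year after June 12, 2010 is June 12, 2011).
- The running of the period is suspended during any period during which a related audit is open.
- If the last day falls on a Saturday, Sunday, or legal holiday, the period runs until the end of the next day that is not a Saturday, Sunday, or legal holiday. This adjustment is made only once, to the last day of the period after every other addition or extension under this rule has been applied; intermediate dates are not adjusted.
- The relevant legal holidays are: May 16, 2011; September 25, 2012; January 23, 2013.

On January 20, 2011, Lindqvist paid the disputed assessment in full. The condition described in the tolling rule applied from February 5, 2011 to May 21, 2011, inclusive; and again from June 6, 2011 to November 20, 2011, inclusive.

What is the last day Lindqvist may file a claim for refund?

October 21, 2013

2 years after January 20, 2011 is January 20, 2013.
From February 5, 2011 through May 21, 2011 inclusive is 106 days; tolling adds 106 days: January 20, 2013 + 106 days = May 6, 2013.
From June 6, 2011 through November 20, 2011 inclusive is 168 days; tolling adds 168 days: May 6, 2013 + 168 days = October 21, 2013.
October 21, 2013 is a Monday and not a legal holiday, so no extension applies.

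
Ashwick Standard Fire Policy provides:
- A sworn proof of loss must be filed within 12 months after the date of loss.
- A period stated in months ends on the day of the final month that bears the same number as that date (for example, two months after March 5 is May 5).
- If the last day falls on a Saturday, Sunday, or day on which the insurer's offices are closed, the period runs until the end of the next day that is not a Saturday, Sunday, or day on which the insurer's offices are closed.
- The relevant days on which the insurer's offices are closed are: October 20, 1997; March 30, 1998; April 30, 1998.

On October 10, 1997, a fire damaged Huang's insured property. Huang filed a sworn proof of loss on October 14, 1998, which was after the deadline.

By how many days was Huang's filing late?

2 days

12 months after October 10, 1997 is October 10, 1998.
October 10, 1998 is Saturday; October 11, 1998 is Sunday. The next qualifying day is October 12, 1998.
The deadline is October 12, 1998; from October 12, 1998 to October 14, 1998 is 2 days.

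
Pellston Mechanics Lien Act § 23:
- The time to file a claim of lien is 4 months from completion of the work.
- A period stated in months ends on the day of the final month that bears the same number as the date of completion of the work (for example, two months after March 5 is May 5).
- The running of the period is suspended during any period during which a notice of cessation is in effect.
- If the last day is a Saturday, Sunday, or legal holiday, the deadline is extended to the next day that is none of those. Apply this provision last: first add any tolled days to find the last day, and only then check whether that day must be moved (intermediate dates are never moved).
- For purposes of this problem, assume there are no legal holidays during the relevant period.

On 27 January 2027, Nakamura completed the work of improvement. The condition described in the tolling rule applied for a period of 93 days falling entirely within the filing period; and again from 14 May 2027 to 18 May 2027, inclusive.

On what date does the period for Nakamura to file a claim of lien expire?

4 months after 27 January 2027 is May 27, 2027.
Tolling adds 93 days: May 27, 2027 + 93 days = August 28, 2027.
From May 14, 2027 through May 18, 2027 inclusive is 5 days; tolling adds 5 days: August 28, 2027 + 5 days = September 2, 2027.
September 2, 2027 is a Thursday and not a legal holiday, so no extension applies.

September 2, 2027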